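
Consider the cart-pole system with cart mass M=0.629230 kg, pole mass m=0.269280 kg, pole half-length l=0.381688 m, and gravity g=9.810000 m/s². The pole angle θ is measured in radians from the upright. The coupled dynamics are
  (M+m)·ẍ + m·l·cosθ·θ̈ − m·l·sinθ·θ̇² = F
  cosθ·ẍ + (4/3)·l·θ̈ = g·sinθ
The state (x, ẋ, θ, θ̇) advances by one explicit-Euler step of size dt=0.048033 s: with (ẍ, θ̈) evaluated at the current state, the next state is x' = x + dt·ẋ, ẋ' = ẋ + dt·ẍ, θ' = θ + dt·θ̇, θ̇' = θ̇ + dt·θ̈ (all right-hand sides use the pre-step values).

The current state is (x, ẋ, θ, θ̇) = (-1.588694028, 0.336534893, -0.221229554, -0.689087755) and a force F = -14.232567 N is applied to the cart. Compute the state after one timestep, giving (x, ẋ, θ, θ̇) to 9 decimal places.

sinθ=-0.219429376, cosθ=0.975628387
temp = (F + m·l·θ̇²·sinθ)/(M+m) = (-14.232567 + -0.010709185)/0.898510 = -15.852106471
θ̈ = (g·sinθ − cosθ·temp)/(l·(4/3 − m·cos²θ/(M+m))) = 33.280018694
ẍ = temp − m·l·θ̈·cosθ/(M+m) = -19.566241421
Euler: x'=-1.588694028+0.048033·0.336534893=-1.572529247, ẋ'=0.336534893+0.048033·-19.566241421=-0.603290381
       θ'=-0.221229554+0.048033·-0.689087755=-0.254328506, θ̇'=-0.689087755+0.048033·33.280018694=0.909451383

(-1.572529247, -0.603290381, -0.254328506, 0.909451383)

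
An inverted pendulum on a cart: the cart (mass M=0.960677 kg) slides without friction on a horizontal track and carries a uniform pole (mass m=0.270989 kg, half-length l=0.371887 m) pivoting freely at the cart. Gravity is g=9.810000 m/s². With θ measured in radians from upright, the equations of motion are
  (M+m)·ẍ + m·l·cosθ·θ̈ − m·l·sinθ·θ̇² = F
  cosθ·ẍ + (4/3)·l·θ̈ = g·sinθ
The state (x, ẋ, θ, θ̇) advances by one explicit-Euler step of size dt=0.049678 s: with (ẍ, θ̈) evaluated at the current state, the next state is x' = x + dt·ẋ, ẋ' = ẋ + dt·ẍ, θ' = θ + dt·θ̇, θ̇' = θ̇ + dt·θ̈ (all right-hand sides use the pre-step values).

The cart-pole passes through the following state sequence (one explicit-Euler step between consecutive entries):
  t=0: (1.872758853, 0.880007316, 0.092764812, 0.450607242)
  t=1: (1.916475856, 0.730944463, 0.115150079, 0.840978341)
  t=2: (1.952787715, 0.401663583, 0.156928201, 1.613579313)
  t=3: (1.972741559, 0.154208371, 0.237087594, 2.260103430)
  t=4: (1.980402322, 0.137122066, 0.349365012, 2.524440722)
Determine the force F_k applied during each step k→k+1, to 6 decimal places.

step 0→1:
  ẍ = (ẋ'−ẋ)/dt = (0.730944463−0.880007316)/0.049678 = -3.000581
  θ̈ = (θ̇'−θ̇)/dt = (0.840978341−0.450607242)/0.049678 = 7.858028
  sinθ=0.092632, cosθ=0.995700
  F = (M+m)·ẍ + m·l·cosθ·θ̈ − m·l·sinθ·θ̇² = -3.695713 + 0.788506 − 0.001895 = -2.909103
step 1→2:
  ẍ = (ẋ'−ẋ)/dt = (0.401663583−0.730944463)/0.049678 = -6.628304
  θ̈ = (θ̇'−θ̇)/dt = (1.613579313−0.840978341)/0.049678 = 15.552175
  sinθ=0.114896, cosθ=0.993378
  F = (M+m)·ẍ + m·l·cosθ·θ̈ − m·l·sinθ·θ̇² = -8.163857 + 1.556927 − 0.008189 = -6.615119
step 2→3:
  ẍ = (ẋ'−ẋ)/dt = (0.154208371−0.401663583)/0.049678 = -4.981183
  θ̈ = (θ̇'−θ̇)/dt = (2.260103430−1.613579313)/0.049678 = 13.014294
  sinθ=0.156285, cosθ=0.987712
  F = (M+m)·ẍ + m·l·cosθ·θ̈ − m·l·sinθ·θ̇² = -6.135154 + 1.295429 − 0.041007 = -4.880732
step 3→4:
  ẍ = (ẋ'−ẋ)/dt = (0.137122066−0.154208371)/0.049678 = -0.343941
  θ̈ = (θ̇'−θ̇)/dt = (2.524440722−2.260103430)/0.049678 = 5.321013
  sinθ=0.234873, cosθ=0.972026
  F = (M+m)·ẍ + m·l·cosθ·θ̈ − m·l·sinθ·θ̇² = -0.423621 + 0.521237 − 0.120907 = -0.023291

F_0 = -2.909103 N
F_1 = -6.615119 N
F_2 = -4.880732 N
F_3 = -0.023291 N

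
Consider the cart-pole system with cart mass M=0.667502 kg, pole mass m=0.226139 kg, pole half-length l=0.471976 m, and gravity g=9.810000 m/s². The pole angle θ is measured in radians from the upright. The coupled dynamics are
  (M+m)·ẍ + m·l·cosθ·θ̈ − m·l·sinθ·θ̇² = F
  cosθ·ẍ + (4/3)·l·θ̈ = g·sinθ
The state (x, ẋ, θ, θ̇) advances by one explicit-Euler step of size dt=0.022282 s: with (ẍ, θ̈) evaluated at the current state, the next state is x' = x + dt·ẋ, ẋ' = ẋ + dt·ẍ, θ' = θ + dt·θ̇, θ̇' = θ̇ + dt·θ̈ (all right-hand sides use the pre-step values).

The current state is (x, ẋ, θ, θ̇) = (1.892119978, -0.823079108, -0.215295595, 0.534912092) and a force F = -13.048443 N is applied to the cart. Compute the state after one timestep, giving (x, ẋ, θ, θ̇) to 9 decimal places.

sinθ=-0.213636208, cosθ=0.976913287
temp = (F + m·l·θ̇²·sinθ)/(M+m) = (-13.048443 + -0.006524317)/0.893641 = -14.608738092
θ̈ = (g·sinθ − cosθ·temp)/(l·(4/3 − m·cos²θ/(M+m))) = 23.627580648
ẍ = temp − m·l·θ̈·cosθ/(M+m) = -17.365552739
Euler: x'=1.892119978+0.022282·-0.823079108=1.873780129, ẋ'=-0.823079108+0.022282·-17.365552739=-1.210018354
       θ'=-0.215295595+0.022282·0.534912092=-0.203376684, θ̇'=0.534912092+0.022282·23.627580648=1.061381844

(1.873780129, -1.210018354, -0.203376684, 1.061381844)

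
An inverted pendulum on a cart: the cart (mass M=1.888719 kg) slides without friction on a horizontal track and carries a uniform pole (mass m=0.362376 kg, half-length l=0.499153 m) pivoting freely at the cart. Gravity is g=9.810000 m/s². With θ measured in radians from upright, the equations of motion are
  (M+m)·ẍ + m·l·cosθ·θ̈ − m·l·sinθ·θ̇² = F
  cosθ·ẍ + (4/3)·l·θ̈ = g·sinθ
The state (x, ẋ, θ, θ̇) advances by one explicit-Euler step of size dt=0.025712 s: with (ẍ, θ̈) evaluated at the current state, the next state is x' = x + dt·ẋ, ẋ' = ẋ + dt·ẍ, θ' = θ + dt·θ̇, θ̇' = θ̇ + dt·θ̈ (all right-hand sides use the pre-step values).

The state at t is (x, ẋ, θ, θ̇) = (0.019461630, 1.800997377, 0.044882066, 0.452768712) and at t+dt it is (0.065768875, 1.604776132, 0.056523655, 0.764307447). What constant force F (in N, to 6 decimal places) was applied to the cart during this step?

F = -14.991472 N

ẍ = (ẋ'−ẋ)/dt = (1.604776132−1.800997377)/0.025712 = -7.631505
θ̈ = (θ̇'−θ̇)/dt = (0.764307447−0.452768712)/0.025712 = 12.116472
sinθ=0.044867, cosθ=0.998993
F = (M+m)·ẍ + m·l·cosθ·θ̈ − m·l·sinθ·θ̇² = -17.179242 + 2.189433 − 0.001664 = -14.991472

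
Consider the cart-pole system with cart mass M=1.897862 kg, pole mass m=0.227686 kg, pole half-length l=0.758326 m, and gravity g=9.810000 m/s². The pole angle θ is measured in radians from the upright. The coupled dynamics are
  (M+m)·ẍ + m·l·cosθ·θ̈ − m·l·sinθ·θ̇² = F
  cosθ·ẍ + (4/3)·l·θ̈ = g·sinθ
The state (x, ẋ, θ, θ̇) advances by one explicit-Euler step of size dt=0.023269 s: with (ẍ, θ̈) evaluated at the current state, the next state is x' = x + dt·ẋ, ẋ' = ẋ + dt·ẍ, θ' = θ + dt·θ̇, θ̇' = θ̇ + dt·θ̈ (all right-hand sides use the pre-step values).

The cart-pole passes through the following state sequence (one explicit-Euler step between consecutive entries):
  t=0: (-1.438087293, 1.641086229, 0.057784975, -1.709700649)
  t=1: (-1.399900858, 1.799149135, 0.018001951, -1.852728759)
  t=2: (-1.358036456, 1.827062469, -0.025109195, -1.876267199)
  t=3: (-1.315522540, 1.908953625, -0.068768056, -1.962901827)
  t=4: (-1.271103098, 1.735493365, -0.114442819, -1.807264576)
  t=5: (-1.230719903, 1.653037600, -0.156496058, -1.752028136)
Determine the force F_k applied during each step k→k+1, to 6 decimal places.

step 0→1:
  ẍ = (ẋ'−ẋ)/dt = (1.799149135−1.641086229)/0.023269 = 6.792853
  θ̈ = (θ̇'−θ̇)/dt = (-1.852728759−-1.709700649)/0.023269 = -6.146724
  sinθ=0.057753, cosθ=0.998331
  F = (M+m)·ẍ + m·l·cosθ·θ̈ − m·l·sinθ·θ̇² = 14.438536 + -1.059523 − 0.029148 = 13.349865
step 1→2:
  ẍ = (ẋ'−ẋ)/dt = (1.827062469−1.799149135)/0.023269 = 1.199593
  θ̈ = (θ̇'−θ̇)/dt = (-1.876267199−-1.852728759)/0.023269 = -1.011579
  sinθ=0.018001, cosθ=0.999838
  F = (M+m)·ẍ + m·l·cosθ·θ̈ − m·l·sinθ·θ̇² = 2.549793 + -0.174631 − 0.010669 = 2.364493
step 2→3:
  ẍ = (ẋ'−ẋ)/dt = (1.908953625−1.827062469)/0.023269 = 3.519324
  θ̈ = (θ̇'−θ̇)/dt = (-1.962901827−-1.876267199)/0.023269 = -3.723178
  sinθ=-0.025107, cosθ=0.999685
  F = (M+m)·ẍ + m·l·cosθ·θ̈ − m·l·sinθ·θ̇² = 7.480493 + -0.642642 − -0.015261 = 6.853111
step 3→4:
  ẍ = (ẋ'−ẋ)/dt = (1.735493365−1.908953625)/0.023269 = -7.454564
  θ̈ = (θ̇'−θ̇)/dt = (-1.807264576−-1.962901827)/0.023269 = 6.688609
  sinθ=-0.068714, cosθ=0.997636
  F = (M+m)·ẍ + m·l·cosθ·θ̈ − m·l·sinθ·θ̇² = -15.845034 + 1.152127 − -0.045712 = -14.647195
step 4→5:
  ẍ = (ẋ'−ẋ)/dt = (1.653037600−1.735493365)/0.023269 = -3.543589
  θ̈ = (θ̇'−θ̇)/dt = (-1.752028136−-1.807264576)/0.023269 = 2.373821
  sinθ=-0.114193, cosθ=0.993459
  F = (M+m)·ẍ + m·l·cosθ·θ̈ − m·l·sinθ·θ̇² = -7.532068 + 0.407183 − -0.064399 = -7.060486

F_0 = 13.349865 N
F_1 = 2.364493 N
F_2 = 6.853111 N
F_3 = -14.647195 N
F_4 = -7.060486 N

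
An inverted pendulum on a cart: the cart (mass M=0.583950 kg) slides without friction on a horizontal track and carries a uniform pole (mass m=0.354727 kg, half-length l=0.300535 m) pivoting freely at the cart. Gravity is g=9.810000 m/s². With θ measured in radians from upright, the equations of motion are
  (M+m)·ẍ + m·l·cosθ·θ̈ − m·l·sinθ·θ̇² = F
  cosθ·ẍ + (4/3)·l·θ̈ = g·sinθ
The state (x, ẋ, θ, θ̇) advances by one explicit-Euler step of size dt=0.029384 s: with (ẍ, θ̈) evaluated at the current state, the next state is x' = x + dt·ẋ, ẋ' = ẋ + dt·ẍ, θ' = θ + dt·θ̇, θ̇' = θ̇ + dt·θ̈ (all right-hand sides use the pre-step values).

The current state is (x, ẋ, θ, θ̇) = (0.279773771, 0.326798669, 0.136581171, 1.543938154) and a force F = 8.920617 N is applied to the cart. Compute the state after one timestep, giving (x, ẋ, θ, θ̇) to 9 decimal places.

sinθ=0.136156927, cosθ=0.990687282
temp = (F + m·l·θ̇²·sinθ)/(M+m) = (8.920617 + 0.034601015)/0.938677 = 9.540255077
θ̈ = (g·sinθ − cosθ·temp)/(l·(4/3 − m·cos²θ/(M+m))) = -28.058125245
ẍ = temp − m·l·θ̈·cosθ/(M+m) = 12.697209874
Euler: x'=0.279773771+0.029384·0.326798669=0.289376423, ẋ'=0.326798669+0.029384·12.697209874=0.699893484
       θ'=0.136581171+0.029384·1.543938154=0.181948250, θ̇'=1.543938154+0.029384·-28.058125245=0.719478202

(0.289376423, 0.699893484, 0.181948250, 0.719478202)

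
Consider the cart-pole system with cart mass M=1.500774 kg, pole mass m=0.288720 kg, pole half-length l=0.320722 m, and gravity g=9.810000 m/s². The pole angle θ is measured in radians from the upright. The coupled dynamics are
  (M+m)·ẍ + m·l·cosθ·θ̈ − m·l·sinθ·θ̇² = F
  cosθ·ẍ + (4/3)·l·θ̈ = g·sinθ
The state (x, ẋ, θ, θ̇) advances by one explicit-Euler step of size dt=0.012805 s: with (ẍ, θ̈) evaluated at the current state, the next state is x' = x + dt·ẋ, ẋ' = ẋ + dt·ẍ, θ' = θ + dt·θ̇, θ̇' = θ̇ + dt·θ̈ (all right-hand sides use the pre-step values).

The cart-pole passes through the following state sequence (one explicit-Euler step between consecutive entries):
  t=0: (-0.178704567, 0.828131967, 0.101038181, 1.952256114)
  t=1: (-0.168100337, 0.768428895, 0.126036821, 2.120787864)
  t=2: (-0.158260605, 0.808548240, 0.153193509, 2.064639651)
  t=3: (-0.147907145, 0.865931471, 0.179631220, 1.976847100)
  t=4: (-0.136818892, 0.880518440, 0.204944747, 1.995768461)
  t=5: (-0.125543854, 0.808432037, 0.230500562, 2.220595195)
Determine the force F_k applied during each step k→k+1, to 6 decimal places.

F_0 = -7.166565 N
F_1 = 5.151497 N
F_2 = 7.331619 N
F_3 = 2.108497 N
F_4 = -8.557309 N

step 0→1:
  ẍ = (ẋ'−ẋ)/dt = (0.768428895−0.828131967)/0.012805 = -4.662481
  θ̈ = (θ̇'−θ̇)/dt = (2.120787864−1.952256114)/0.012805 = 13.161402
  sinθ=0.100866, cosθ=0.994900
  F = (M+m)·ẍ + m·l·cosθ·θ̈ − m·l·sinθ·θ̇² = -8.343482 + 1.212515 − 0.035598 = -7.166565
step 1→2:
  ẍ = (ẋ'−ẋ)/dt = (0.808548240−0.768428895)/0.012805 = 3.133100
  θ̈ = (θ̇'−θ̇)/dt = (2.064639651−2.120787864)/0.012805 = -4.384866
  sinθ=0.125703, cosθ=0.992068
  F = (M+m)·ẍ + m·l·cosθ·θ̈ − m·l·sinθ·θ̇² = 5.606664 + -0.402813 − 0.052354 = 5.151497
step 2→3:
  ẍ = (ẋ'−ẋ)/dt = (0.865931471−0.808548240)/0.012805 = 4.481314
  θ̈ = (θ̇'−θ̇)/dt = (1.976847100−2.064639651)/0.012805 = -6.856115
  sinθ=0.152595, cosθ=0.988289
  F = (M+m)·ẍ + m·l·cosθ·θ̈ − m·l·sinθ·θ̇² = 8.019285 + -0.627433 − 0.060233 = 7.331619
step 3→4:
  ẍ = (ẋ'−ẋ)/dt = (0.880518440−0.865931471)/0.012805 = 1.139162
  θ̈ = (θ̇'−θ̇)/dt = (1.995768461−1.976847100)/0.012805 = 1.477654
  sinθ=0.178667, cosθ=0.983910
  F = (M+m)·ẍ + m·l·cosθ·θ̈ − m·l·sinθ·θ̇² = 2.038524 + 0.134627 − 0.064654 = 2.108497
step 4→5:
  ẍ = (ẋ'−ẋ)/dt = (0.808432037−0.880518440)/0.012805 = -5.629551
  θ̈ = (θ̇'−θ̇)/dt = (2.220595195−1.995768461)/0.012805 = 17.557730
  sinθ=0.203513, cosθ=0.979072
  F = (M+m)·ẍ + m·l·cosθ·θ̈ − m·l·sinθ·θ̇² = -10.074048 + 1.591801 − 0.075062 = -8.557309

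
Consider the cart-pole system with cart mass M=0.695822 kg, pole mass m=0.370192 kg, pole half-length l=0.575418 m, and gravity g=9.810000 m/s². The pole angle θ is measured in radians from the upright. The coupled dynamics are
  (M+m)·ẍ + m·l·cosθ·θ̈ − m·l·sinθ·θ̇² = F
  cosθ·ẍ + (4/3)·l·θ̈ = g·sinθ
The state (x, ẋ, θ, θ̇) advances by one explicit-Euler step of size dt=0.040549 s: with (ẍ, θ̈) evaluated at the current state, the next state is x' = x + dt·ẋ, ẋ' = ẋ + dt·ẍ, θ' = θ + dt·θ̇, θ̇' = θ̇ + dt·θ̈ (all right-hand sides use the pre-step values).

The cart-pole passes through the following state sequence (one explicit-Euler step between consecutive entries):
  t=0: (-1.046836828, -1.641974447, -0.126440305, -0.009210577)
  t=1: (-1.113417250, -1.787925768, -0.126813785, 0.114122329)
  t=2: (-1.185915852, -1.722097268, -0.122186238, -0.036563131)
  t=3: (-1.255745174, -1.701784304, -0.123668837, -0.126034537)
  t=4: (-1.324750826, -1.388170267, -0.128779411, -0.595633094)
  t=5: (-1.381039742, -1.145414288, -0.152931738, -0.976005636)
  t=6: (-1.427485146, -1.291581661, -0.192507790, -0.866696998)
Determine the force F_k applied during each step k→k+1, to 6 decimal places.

step 0→1:
  ẍ = (ẋ'−ẋ)/dt = (-1.787925768−-1.641974447)/0.040549 = -3.599382
  θ̈ = (θ̇'−θ̇)/dt = (0.114122329−-0.009210577)/0.040549 = 3.041577
  sinθ=-0.126104, cosθ=0.992017
  F = (M+m)·ẍ + m·l·cosθ·θ̈ − m·l·sinθ·θ̇² = -3.836991 + 0.642730 − -0.000002 = -3.194259
step 1→2:
  ẍ = (ẋ'−ẋ)/dt = (-1.722097268−-1.787925768)/0.040549 = 1.623431
  θ̈ = (θ̇'−θ̇)/dt = (-0.036563131−0.114122329)/0.040549 = -3.716133
  sinθ=-0.126474, cosθ=0.991970
  F = (M+m)·ẍ + m·l·cosθ·θ̈ − m·l·sinθ·θ̇² = 1.730600 + -0.785236 − -0.000351 = 0.945715
step 2→3:
  ẍ = (ẋ'−ẋ)/dt = (-1.701784304−-1.722097268)/0.040549 = 0.500949
  θ̈ = (θ̇'−θ̇)/dt = (-0.126034537−-0.036563131)/0.040549 = -2.206501
  sinθ=-0.121882, cosθ=0.992545
  F = (M+m)·ẍ + m·l·cosθ·θ̈ − m·l·sinθ·θ̇² = 0.534018 + -0.466514 − -0.000035 = 0.067539
step 3→4:
  ẍ = (ẋ'−ẋ)/dt = (-1.388170267−-1.701784304)/0.040549 = 7.734199
  θ̈ = (θ̇'−θ̇)/dt = (-0.595633094−-0.126034537)/0.040549 = -11.581015
  sinθ=-0.123354, cosθ=0.992363
  F = (M+m)·ẍ + m·l·cosθ·θ̈ − m·l·sinθ·θ̇² = 8.244764 + -2.448091 − -0.000417 = 5.797091
step 4→5:
  ẍ = (ẋ'−ẋ)/dt = (-1.145414288−-1.388170267)/0.040549 = 5.986732
  θ̈ = (θ̇'−θ̇)/dt = (-0.976005636−-0.595633094)/0.040549 = -9.380565
  sinθ=-0.128424, cosθ=0.991719
  F = (M+m)·ẍ + m·l·cosθ·θ̈ − m·l·sinθ·θ̇² = 6.381940 + -1.981656 − -0.009705 = 4.409989
step 5→6:
  ẍ = (ẋ'−ẋ)/dt = (-1.291581661−-1.145414288)/0.040549 = -3.604710
  θ̈ = (θ̇'−θ̇)/dt = (-0.866696998−-0.976005636)/0.040549 = 2.695717
  sinθ=-0.152336, cosθ=0.988329
  F = (M+m)·ẍ + m·l·cosθ·θ̈ − m·l·sinθ·θ̇² = -3.842671 + 0.567527 − -0.030911 = -3.244233

F_0 = -3.194259 N
F_1 = 0.945715 N
F_2 = 0.067539 N
F_3 = 5.797091 N
F_4 = 4.409989 N
F_5 = -3.244233 N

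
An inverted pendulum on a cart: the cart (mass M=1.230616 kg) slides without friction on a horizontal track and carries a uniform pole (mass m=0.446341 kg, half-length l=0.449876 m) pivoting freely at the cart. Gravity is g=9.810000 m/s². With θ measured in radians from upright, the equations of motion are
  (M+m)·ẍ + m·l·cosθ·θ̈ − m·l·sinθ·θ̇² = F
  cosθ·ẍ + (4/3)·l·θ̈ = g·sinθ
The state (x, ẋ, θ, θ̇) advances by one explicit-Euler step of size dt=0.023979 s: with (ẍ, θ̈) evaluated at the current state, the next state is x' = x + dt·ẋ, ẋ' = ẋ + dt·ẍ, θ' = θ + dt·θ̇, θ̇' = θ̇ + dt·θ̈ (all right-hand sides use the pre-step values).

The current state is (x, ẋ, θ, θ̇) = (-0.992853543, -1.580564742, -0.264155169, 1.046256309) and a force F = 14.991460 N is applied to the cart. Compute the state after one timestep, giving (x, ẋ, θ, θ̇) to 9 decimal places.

(-1.030753905, -1.303681937, -0.239066989, 0.498277254)

sinθ=-0.261093835, cosθ=0.965313426
temp = (F + m·l·θ̇²·sinθ)/(M+m) = (14.991460 + -0.057389495)/1.676957 = 8.905458223
θ̈ = (g·sinθ − cosθ·temp)/(l·(4/3 − m·cos²θ/(M+m))) = -22.852456521
ẍ = temp − m·l·θ̈·cosθ/(M+m) = 11.546887080
Euler: x'=-0.992853543+0.023979·-1.580564742=-1.030753905, ẋ'=-1.580564742+0.023979·11.546887080=-1.303681937
       θ'=-0.264155169+0.023979·1.046256309=-0.239066989, θ̇'=1.046256309+0.023979·-22.852456521=0.498277254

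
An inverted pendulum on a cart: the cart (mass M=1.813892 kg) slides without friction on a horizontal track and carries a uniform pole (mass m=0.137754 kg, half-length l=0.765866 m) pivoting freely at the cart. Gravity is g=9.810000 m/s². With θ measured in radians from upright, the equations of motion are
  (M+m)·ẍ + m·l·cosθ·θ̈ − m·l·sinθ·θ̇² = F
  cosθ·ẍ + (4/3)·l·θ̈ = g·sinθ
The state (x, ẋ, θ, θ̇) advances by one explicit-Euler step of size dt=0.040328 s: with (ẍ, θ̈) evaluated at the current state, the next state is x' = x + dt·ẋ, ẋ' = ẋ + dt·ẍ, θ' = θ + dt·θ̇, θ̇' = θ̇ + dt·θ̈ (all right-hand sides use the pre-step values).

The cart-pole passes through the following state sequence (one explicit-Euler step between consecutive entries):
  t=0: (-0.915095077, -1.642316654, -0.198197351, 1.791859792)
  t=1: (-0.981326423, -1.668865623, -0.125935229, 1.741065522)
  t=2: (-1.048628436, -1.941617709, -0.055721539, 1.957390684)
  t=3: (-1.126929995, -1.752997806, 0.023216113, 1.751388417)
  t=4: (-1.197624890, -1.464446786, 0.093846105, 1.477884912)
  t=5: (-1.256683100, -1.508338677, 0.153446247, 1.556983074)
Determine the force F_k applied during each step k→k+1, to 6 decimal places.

F_0 = -1.348401 N
F_1 = -12.598041 N
F_2 = 8.612562 N
F_3 = 13.241404 N
F_4 = -1.939695 N

step 0→1:
  ẍ = (ẋ'−ẋ)/dt = (-1.668865623−-1.642316654)/0.040328 = -0.658326
  θ̈ = (θ̇'−θ̇)/dt = (1.741065522−1.791859792)/0.040328 = -1.259529
  sinθ=-0.196902, cosθ=0.980423
  F = (M+m)·ẍ + m·l·cosθ·θ̈ − m·l·sinθ·θ̇² = -1.284819 + -0.130280 − -0.066698 = -1.348401
step 1→2:
  ẍ = (ẋ'−ẋ)/dt = (-1.941617709−-1.668865623)/0.040328 = -6.763343
  θ̈ = (θ̇'−θ̇)/dt = (1.957390684−1.741065522)/0.040328 = 5.364143
  sinθ=-0.125603, cosθ=0.992081
  F = (M+m)·ẍ + m·l·cosθ·θ̈ − m·l·sinθ·θ̇² = -13.199651 + 0.561441 − -0.040169 = -12.598041
step 2→3:
  ẍ = (ẋ'−ẋ)/dt = (-1.752997806−-1.941617709)/0.040328 = 4.677145
  θ̈ = (θ̇'−θ̇)/dt = (1.751388417−1.957390684)/0.040328 = -5.108170
  sinθ=-0.055693, cosθ=0.998448
  F = (M+m)·ẍ + m·l·cosθ·θ̈ − m·l·sinθ·θ̇² = 9.128131 + -0.538081 − -0.022512 = 8.612562
step 3→4:
  ẍ = (ẋ'−ẋ)/dt = (-1.464446786−-1.752997806)/0.040328 = 7.155104
  θ̈ = (θ̇'−θ̇)/dt = (1.477884912−1.751388417)/0.040328 = -6.781975
  sinθ=0.023214, cosθ=0.999731
  F = (M+m)·ẍ + m·l·cosθ·θ̈ − m·l·sinθ·θ̇² = 13.964229 + -0.715313 − 0.007512 = 13.241404
step 4→5:
  ẍ = (ẋ'−ẋ)/dt = (-1.508338677−-1.464446786)/0.040328 = -1.088373
  θ̈ = (θ̇'−θ̇)/dt = (1.556983074−1.477884912)/0.040328 = 1.961371
  sinθ=0.093708, cosθ=0.995600
  F = (M+m)·ẍ + m·l·cosθ·θ̈ − m·l·sinθ·θ̇² = -2.124118 + 0.206016 − 0.021593 = -1.939695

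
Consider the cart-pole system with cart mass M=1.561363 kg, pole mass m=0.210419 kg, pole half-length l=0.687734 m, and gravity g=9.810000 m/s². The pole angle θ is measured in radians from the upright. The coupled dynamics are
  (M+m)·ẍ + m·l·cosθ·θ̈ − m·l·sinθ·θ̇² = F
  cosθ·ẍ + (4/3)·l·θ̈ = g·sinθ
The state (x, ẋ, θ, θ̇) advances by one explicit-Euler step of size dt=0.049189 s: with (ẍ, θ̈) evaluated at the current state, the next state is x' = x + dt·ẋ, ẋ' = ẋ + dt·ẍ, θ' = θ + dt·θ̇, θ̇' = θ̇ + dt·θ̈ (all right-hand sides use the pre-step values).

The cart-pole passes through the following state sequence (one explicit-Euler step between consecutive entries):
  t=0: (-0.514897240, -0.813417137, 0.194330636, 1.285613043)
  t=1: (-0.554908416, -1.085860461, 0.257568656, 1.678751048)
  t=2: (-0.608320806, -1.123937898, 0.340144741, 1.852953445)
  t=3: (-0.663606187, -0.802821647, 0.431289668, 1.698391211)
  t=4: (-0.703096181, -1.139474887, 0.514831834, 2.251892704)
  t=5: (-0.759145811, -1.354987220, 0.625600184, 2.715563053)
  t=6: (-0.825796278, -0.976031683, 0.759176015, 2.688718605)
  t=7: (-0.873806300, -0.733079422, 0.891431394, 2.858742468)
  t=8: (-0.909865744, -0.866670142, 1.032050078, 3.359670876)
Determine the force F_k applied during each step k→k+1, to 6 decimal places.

F_0 = -8.724737 N
F_1 = -0.979840 N
F_2 = 10.972141 N
F_3 = -10.821446 N
F_4 = -6.936782 N
F_5 = 12.961010 N
F_6 = 8.393868 N
F_7 = -4.806056 N

step 0→1:
  ẍ = (ẋ'−ẋ)/dt = (-1.085860461−-0.813417137)/0.049189 = -5.538704
  θ̈ = (θ̇'−θ̇)/dt = (1.678751048−1.285613043)/0.049189 = 7.992397
  sinθ=0.193110, cosθ=0.981177
  F = (M+m)·ẍ + m·l·cosθ·θ̈ − m·l·sinθ·θ̇² = -9.813377 + 1.134828 − 0.046188 = -8.724737
step 1→2:
  ẍ = (ẋ'−ẋ)/dt = (-1.123937898−-1.085860461)/0.049189 = -0.774105
  θ̈ = (θ̇'−θ̇)/dt = (1.852953445−1.678751048)/0.049189 = 3.541491
  sinθ=0.254730, cosθ=0.967012
  F = (M+m)·ẍ + m·l·cosθ·θ̈ − m·l·sinθ·θ̇² = -1.371545 + 0.495591 − 0.103886 = -0.979840
step 2→3:
  ẍ = (ẋ'−ẋ)/dt = (-0.802821647−-1.123937898)/0.049189 = 6.528213
  θ̈ = (θ̇'−θ̇)/dt = (1.698391211−1.852953445)/0.049189 = -3.142211
  sinθ=0.333624, cosθ=0.942706
  F = (M+m)·ẍ + m·l·cosθ·θ̈ − m·l·sinθ·θ̇² = 11.566570 + -0.428664 − 0.165764 = 10.972141
step 3→4:
  ẍ = (ẋ'−ẋ)/dt = (-1.139474887−-0.802821647)/0.049189 = -6.844076
  θ̈ = (θ̇'−θ̇)/dt = (2.251892704−1.698391211)/0.049189 = 11.252546
  sinθ=0.418043, cosθ=0.908427
  F = (M+m)·ẍ + m·l·cosθ·θ̈ − m·l·sinθ·θ̇² = -12.126210 + 1.479267 − 0.174502 = -10.821446
step 4→5:
  ẍ = (ẋ'−ẋ)/dt = (-1.354987220−-1.139474887)/0.049189 = -4.381312
  θ̈ = (θ̇'−θ̇)/dt = (2.715563053−2.251892704)/0.049189 = 9.426302
  sinθ=0.492388, cosθ=0.870376
  F = (M+m)·ẍ + m·l·cosθ·θ̈ − m·l·sinθ·θ̇² = -7.762729 + 1.187281 − 0.361334 = -6.936782
step 5→6:
  ẍ = (ẋ'−ẋ)/dt = (-0.976031683−-1.354987220)/0.049189 = 7.704071
  θ̈ = (θ̇'−θ̇)/dt = (2.688718605−2.715563053)/0.049189 = -0.545741
  sinθ=0.585584, cosθ=0.810612
  F = (M+m)·ẍ + m·l·cosθ·θ̈ − m·l·sinθ·θ̇² = 13.649934 + -0.064018 − 0.624906 = 12.961010
step 6→7:
  ẍ = (ẋ'−ẋ)/dt = (-0.733079422−-0.976031683)/0.049189 = 4.939158
  θ̈ = (θ̇'−θ̇)/dt = (2.858742468−2.688718605)/0.049189 = 3.456542
  sinθ=0.688324, cosθ=0.725403
  F = (M+m)·ẍ + m·l·cosθ·θ̈ − m·l·sinθ·θ̇² = 8.751112 + 0.362850 − 0.720094 = 8.393868
step 7→8:
  ẍ = (ẋ'−ẋ)/dt = (-0.866670142−-0.733079422)/0.049189 = -2.715866
  θ̈ = (θ̇'−θ̇)/dt = (3.359670876−2.858742468)/0.049189 = 10.183749
  sinθ=0.777972, cosθ=0.628299
  F = (M+m)·ẍ + m·l·cosθ·θ̈ − m·l·sinθ·θ̇² = -4.811922 + 0.925933 − 0.920067 = -4.806056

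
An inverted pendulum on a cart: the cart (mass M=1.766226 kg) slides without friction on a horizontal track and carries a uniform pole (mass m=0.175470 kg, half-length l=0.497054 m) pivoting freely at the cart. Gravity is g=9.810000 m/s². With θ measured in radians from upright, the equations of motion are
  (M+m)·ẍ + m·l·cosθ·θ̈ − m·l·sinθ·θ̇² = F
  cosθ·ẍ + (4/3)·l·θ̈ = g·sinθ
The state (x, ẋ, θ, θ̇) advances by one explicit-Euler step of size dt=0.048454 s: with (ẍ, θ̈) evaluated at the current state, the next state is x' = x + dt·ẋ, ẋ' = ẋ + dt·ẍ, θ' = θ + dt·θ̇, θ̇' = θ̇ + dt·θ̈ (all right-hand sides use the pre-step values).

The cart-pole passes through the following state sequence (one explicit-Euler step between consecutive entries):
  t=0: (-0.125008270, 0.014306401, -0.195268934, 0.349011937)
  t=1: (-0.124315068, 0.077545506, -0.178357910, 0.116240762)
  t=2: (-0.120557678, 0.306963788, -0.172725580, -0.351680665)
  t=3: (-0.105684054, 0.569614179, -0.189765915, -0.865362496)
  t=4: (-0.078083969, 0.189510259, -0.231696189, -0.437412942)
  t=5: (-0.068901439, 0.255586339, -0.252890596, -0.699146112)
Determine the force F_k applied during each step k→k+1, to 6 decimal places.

step 0→1:
  ẍ = (ẋ'−ẋ)/dt = (0.077545506−0.014306401)/0.048454 = 1.305137
  θ̈ = (θ̇'−θ̇)/dt = (0.116240762−0.349011937)/0.048454 = -4.803962
  sinθ=-0.194030, cosθ=0.980996
  F = (M+m)·ẍ + m·l·cosθ·θ̈ − m·l·sinθ·θ̇² = 2.534179 + -0.411030 − -0.002061 = 2.125211
step 1→2:
  ẍ = (ẋ'−ẋ)/dt = (0.306963788−0.077545506)/0.048454 = 4.734765
  θ̈ = (θ̇'−θ̇)/dt = (-0.351680665−0.116240762)/0.048454 = -9.657024
  sinθ=-0.177414, cosθ=0.984136
  F = (M+m)·ẍ + m·l·cosθ·θ̈ − m·l·sinθ·θ̇² = 9.193473 + -0.828905 − -0.000209 = 8.364777
step 2→3:
  ẍ = (ẋ'−ẋ)/dt = (0.569614179−0.306963788)/0.048454 = 5.420613
  θ̈ = (θ̇'−θ̇)/dt = (-0.865362496−-0.351680665)/0.048454 = -10.601433
  sinθ=-0.171868, cosθ=0.985120
  F = (M+m)·ẍ + m·l·cosθ·θ̈ − m·l·sinθ·θ̇² = 10.525183 + -0.910878 − -0.001854 = 9.616159
step 3→4:
  ẍ = (ẋ'−ẋ)/dt = (0.189510259−0.569614179)/0.048454 = -7.844635
  θ̈ = (θ̇'−θ̇)/dt = (-0.437412942−-0.865362496)/0.048454 = 8.832079
  sinθ=-0.188629, cosθ=0.982048
  F = (M+m)·ẍ + m·l·cosθ·θ̈ − m·l·sinθ·θ̇² = -15.231895 + 0.756488 − -0.012320 = -14.463087
step 4→5:
  ẍ = (ẋ'−ẋ)/dt = (0.255586339−0.189510259)/0.048454 = 1.363687
  θ̈ = (θ̇'−θ̇)/dt = (-0.699146112−-0.437412942)/0.048454 = -5.401683
  sinθ=-0.229629, cosθ=0.973278
  F = (M+m)·ẍ + m·l·cosθ·θ̈ − m·l·sinθ·θ̇² = 2.647865 + -0.458535 − -0.003832 = 2.193162

F_0 = 2.125211 N
F_1 = 8.364777 N
F_2 = 9.616159 N
F_3 = -14.463087 N
F_4 = 2.193162 N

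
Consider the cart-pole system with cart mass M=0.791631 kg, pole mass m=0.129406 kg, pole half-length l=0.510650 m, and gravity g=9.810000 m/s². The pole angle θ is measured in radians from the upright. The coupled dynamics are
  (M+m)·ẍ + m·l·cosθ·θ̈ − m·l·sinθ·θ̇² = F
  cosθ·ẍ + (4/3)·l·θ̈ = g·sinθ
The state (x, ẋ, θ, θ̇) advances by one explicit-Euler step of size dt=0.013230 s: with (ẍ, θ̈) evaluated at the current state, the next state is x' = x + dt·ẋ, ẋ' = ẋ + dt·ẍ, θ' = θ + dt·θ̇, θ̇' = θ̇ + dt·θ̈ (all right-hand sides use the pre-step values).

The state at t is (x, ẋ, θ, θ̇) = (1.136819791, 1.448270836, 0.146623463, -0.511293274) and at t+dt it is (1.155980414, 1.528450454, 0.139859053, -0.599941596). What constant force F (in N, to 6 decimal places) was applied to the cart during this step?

ẍ = (ẋ'−ẋ)/dt = (1.528450454−1.448270836)/0.013230 = 6.060440
θ̈ = (θ̇'−θ̇)/dt = (-0.599941596−-0.511293274)/0.013230 = -6.700553
sinθ=0.146099, cosθ=0.989270
F = (M+m)·ẍ + m·l·cosθ·θ̈ − m·l·sinθ·θ̇² = 5.581889 + -0.438029 − 0.002524 = 5.141336

F = 5.141336 N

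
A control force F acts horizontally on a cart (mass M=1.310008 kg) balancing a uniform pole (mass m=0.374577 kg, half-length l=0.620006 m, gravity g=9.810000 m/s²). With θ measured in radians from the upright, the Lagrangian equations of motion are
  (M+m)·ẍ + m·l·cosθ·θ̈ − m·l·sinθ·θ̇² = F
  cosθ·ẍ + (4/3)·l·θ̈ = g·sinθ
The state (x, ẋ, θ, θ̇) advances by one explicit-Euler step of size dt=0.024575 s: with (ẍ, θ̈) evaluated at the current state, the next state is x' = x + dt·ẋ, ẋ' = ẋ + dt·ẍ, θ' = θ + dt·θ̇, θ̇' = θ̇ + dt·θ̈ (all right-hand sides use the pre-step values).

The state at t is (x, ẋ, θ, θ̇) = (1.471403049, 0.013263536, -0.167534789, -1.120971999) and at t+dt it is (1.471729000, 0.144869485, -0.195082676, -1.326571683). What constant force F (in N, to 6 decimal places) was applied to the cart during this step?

F = 7.154318 N

ẍ = (ẋ'−ẋ)/dt = (0.144869485−0.013263536)/0.024575 = 5.355278
θ̈ = (θ̇'−θ̇)/dt = (-1.326571683−-1.120971999)/0.024575 = -8.366213
sinθ=-0.166752, cosθ=0.985999
F = (M+m)·ẍ + m·l·cosθ·θ̈ − m·l·sinθ·θ̇² = 9.021420 + -1.915765 − -0.048663 = 7.154318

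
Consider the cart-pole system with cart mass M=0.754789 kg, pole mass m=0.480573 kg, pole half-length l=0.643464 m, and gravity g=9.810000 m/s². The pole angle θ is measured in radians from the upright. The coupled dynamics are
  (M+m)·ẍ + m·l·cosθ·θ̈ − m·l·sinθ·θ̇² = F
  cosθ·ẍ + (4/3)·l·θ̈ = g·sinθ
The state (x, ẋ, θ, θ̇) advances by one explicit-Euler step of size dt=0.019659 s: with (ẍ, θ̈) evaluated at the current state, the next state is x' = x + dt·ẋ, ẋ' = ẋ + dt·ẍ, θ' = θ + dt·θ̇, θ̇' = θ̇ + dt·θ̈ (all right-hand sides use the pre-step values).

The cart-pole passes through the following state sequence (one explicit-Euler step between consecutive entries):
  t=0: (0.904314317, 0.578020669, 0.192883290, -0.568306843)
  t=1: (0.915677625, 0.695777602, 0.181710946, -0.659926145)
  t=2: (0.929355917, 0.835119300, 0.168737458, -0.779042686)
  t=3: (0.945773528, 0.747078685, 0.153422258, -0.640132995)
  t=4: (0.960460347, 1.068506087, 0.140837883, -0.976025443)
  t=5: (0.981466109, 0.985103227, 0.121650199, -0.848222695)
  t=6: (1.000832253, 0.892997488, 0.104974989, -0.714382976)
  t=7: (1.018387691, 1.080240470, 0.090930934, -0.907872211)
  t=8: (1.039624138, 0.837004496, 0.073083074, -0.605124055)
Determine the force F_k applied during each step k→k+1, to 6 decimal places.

F_0 = 5.966219 N
F_1 = 6.889001 N
F_2 = -3.409963 N
F_3 = 14.957529 N
F_4 = -3.291944 N
F_5 = -3.725170 N
F_6 = 8.722936 N
F_7 = -10.565492 N

step 0→1:
  ẍ = (ẋ'−ẋ)/dt = (0.695777602−0.578020669)/0.019659 = 5.989976
  θ̈ = (θ̇'−θ̇)/dt = (-0.659926145−-0.568306843)/0.019659 = -4.660425
  sinθ=0.191690, cosθ=0.981456
  F = (M+m)·ẍ + m·l·cosθ·θ̈ − m·l·sinθ·θ̇² = 7.399788 + -1.414425 − 0.019145 = 5.966219
step 1→2:
  ẍ = (ẋ'−ẋ)/dt = (0.835119300−0.695777602)/0.019659 = 7.087934
  θ̈ = (θ̇'−θ̇)/dt = (-0.779042686−-0.659926145)/0.019659 = -6.059135
  sinθ=0.180713, cosθ=0.983536
  F = (M+m)·ẍ + m·l·cosθ·θ̈ − m·l·sinθ·θ̇² = 8.756165 + -1.842827 − 0.024337 = 6.889001
step 2→3:
  ẍ = (ẋ'−ẋ)/dt = (0.747078685−0.835119300)/0.019659 = -4.478387
  θ̈ = (θ̇'−θ̇)/dt = (-0.640132995−-0.779042686)/0.019659 = 7.065959
  sinθ=0.167938, cosθ=0.985798
  F = (M+m)·ẍ + m·l·cosθ·θ̈ − m·l·sinθ·θ̇² = -5.532429 + 2.153984 − 0.031518 = -3.409963
step 3→4:
  ẍ = (ẋ'−ẋ)/dt = (1.068506087−0.747078685)/0.019659 = 16.350140
  θ̈ = (θ̇'−θ̇)/dt = (-0.976025443−-0.640132995)/0.019659 = -17.085938
  sinθ=0.152821, cosθ=0.988254
  F = (M+m)·ẍ + m·l·cosθ·θ̈ − m·l·sinθ·θ̇² = 20.198342 + -5.221448 − 0.019365 = 14.957529
step 4→5:
  ẍ = (ẋ'−ẋ)/dt = (0.985103227−1.068506087)/0.019659 = -4.242477
  θ̈ = (θ̇'−θ̇)/dt = (-0.848222695−-0.976025443)/0.019659 = 6.500979
  sinθ=0.140373, cosθ=0.990099
  F = (M+m)·ẍ + m·l·cosθ·θ̈ − m·l·sinθ·θ̇² = -5.240995 + 1.990402 − 0.041351 = -3.291944
step 5→6:
  ẍ = (ẋ'−ẋ)/dt = (0.892997488−0.985103227)/0.019659 = -4.685169
  θ̈ = (θ̇'−θ̇)/dt = (-0.714382976−-0.848222695)/0.019659 = 6.808063
  sinθ=0.121350, cosθ=0.992610
  F = (M+m)·ẍ + m·l·cosθ·θ̈ − m·l·sinθ·θ̇² = -5.787880 + 2.089709 − 0.026999 = -3.725170
step 6→7:
  ẍ = (ẋ'−ẋ)/dt = (1.080240470−0.892997488)/0.019659 = 9.524543
  θ̈ = (θ̇'−θ̇)/dt = (-0.907872211−-0.714382976)/0.019659 = -9.842273
  sinθ=0.104782, cosθ=0.994495
  F = (M+m)·ẍ + m·l·cosθ·θ̈ − m·l·sinθ·θ̇² = 11.766258 + -3.026786 − 0.016536 = 8.722936
step 7→8:
  ẍ = (ẋ'−ẋ)/dt = (0.837004496−1.080240470)/0.019659 = -12.372754
  θ̈ = (θ̇'−θ̇)/dt = (-0.605124055−-0.907872211)/0.019659 = 15.399977
  sinθ=0.090806, cosθ=0.995869
  F = (M+m)·ẍ + m·l·cosθ·θ̈ − m·l·sinθ·θ̇² = -15.284830 + 4.742483 − 0.023144 = -10.565492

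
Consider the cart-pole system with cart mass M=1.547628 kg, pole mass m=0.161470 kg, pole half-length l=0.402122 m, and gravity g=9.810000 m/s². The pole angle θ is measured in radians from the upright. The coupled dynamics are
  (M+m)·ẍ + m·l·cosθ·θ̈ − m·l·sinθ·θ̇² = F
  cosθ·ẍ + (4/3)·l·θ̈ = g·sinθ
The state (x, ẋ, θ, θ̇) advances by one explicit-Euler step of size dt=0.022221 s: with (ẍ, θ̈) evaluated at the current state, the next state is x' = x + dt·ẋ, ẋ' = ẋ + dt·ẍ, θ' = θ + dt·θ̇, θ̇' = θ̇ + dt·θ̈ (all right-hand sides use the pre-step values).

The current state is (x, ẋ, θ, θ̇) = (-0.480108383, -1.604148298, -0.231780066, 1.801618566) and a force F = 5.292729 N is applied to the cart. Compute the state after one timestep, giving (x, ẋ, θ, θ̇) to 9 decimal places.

sinθ=-0.229710352, cosθ=0.973259038
temp = (F + m·l·θ̇²·sinθ)/(M+m) = (5.292729 + -0.048412325)/1.709098 = 3.068470430
θ̈ = (g·sinθ − cosθ·temp)/(l·(4/3 − m·cos²θ/(M+m))) = -10.476059183
ẍ = temp − m·l·θ̈·cosθ/(M+m) = 3.455825372
Euler: x'=-0.480108383+0.022221·-1.604148298=-0.515754162, ẋ'=-1.604148298+0.022221·3.455825372=-1.527356402
       θ'=-0.231780066+0.022221·1.801618566=-0.191746300, θ̇'=1.801618566+0.022221·-10.476059183=1.568830055

(-0.515754162, -1.527356402, -0.191746300, 1.568830055)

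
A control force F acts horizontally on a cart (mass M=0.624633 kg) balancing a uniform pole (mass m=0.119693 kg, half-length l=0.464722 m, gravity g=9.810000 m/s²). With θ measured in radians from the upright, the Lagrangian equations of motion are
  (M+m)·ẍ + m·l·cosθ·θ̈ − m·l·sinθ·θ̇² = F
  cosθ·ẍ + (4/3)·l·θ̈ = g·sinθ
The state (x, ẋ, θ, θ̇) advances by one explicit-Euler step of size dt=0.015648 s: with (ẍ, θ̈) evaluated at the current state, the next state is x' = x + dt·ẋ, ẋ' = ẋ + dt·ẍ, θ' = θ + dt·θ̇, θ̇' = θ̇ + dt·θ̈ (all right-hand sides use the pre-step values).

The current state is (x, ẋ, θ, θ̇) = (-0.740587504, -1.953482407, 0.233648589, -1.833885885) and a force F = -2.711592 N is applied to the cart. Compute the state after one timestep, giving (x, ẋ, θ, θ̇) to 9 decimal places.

sinθ=0.231528507, cosθ=0.972828120
temp = (F + m·l·θ̇²·sinθ)/(M+m) = (-2.711592 + 0.043312283)/0.744326 = -3.584826699
θ̈ = (g·sinθ − cosθ·temp)/(l·(4/3 − m·cos²θ/(M+m))) = 10.491284585
ẍ = temp − m·l·θ̈·cosθ/(M+m) = -4.347543966
Euler: x'=-0.740587504+0.015648·-1.953482407=-0.771155597, ẋ'=-1.953482407+0.015648·-4.347543966=-2.021512775
       θ'=0.233648589+0.015648·-1.833885885=0.204951943, θ̇'=-1.833885885+0.015648·10.491284585=-1.669718264

(-0.771155597, -2.021512775, 0.204951943, -1.669718264)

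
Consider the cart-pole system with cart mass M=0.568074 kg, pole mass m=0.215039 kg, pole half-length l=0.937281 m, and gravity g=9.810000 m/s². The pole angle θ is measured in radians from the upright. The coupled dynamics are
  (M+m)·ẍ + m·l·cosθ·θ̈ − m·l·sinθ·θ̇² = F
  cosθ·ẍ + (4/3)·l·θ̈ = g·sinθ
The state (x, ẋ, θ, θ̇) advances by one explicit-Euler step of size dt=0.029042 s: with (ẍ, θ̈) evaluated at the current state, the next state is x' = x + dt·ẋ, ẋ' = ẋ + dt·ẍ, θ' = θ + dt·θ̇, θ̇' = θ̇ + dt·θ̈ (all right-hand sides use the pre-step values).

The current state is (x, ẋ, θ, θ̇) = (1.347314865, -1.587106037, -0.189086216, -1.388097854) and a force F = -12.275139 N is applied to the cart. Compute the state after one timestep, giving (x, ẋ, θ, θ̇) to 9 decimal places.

sinθ=-0.187961476, cosθ=0.982176401
temp = (F + m·l·θ̇²·sinθ)/(M+m) = (-12.275139 + -0.072995495)/0.783113 = -15.768011124
θ̈ = (g·sinθ − cosθ·temp)/(l·(4/3 − m·cos²θ/(M+m))) = 13.623610772
ẍ = temp − m·l·θ̈·cosθ/(M+m) = -19.211861972
Euler: x'=1.347314865+0.029042·-1.587106037=1.301222131, ẋ'=-1.587106037+0.029042·-19.211861972=-2.145056932
       θ'=-0.189086216+0.029042·-1.388097854=-0.229399354, θ̇'=-1.388097854+0.029042·13.623610772=-0.992440950

(1.301222131, -2.145056932, -0.229399354, -0.992440950)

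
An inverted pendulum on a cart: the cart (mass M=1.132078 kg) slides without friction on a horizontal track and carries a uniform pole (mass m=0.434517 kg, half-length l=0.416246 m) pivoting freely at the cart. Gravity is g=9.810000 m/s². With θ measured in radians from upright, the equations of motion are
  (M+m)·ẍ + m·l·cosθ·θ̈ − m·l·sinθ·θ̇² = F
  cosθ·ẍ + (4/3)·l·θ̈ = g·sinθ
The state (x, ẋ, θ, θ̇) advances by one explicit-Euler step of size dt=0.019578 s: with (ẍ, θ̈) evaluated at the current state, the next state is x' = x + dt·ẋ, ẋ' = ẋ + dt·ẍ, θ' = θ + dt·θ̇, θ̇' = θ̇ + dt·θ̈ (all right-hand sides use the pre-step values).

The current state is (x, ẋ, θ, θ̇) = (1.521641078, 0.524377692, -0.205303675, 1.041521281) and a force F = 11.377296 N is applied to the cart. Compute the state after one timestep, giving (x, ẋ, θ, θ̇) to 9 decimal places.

(1.531907344, 0.711304771, -0.184912771, 0.641236907)

sinθ=-0.203864467, cosθ=0.978999121
temp = (F + m·l·θ̇²·sinθ)/(M+m) = (11.377296 + -0.039997669)/1.566595 = 7.236904453
θ̈ = (g·sinθ − cosθ·temp)/(l·(4/3 − m·cos²θ/(M+m))) = -20.445621287
ẍ = temp − m·l·θ̈·cosθ/(M+m) = 9.547812812
Euler: x'=1.521641078+0.019578·0.524377692=1.531907344, ẋ'=0.524377692+0.019578·9.547812812=0.711304771
       θ'=-0.205303675+0.019578·1.041521281=-0.184912771, θ̇'=1.041521281+0.019578·-20.445621287=0.641236907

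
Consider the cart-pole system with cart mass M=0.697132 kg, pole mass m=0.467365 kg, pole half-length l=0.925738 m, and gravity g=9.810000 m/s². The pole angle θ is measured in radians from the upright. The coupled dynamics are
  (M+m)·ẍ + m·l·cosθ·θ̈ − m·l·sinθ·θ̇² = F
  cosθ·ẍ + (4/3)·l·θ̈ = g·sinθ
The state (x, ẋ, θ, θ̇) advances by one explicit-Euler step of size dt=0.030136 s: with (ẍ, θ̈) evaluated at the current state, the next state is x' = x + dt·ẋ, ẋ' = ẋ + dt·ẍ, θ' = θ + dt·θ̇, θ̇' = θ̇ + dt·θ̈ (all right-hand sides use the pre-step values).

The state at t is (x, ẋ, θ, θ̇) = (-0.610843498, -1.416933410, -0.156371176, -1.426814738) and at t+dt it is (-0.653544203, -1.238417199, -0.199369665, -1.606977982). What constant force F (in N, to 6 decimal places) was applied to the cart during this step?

F = 4.480272 N

ẍ = (ẋ'−ẋ)/dt = (-1.238417199−-1.416933410)/0.030136 = 5.923686
θ̈ = (θ̇'−θ̇)/dt = (-1.606977982−-1.426814738)/0.030136 = -5.978340
sinθ=-0.155735, cosθ=0.987799
F = (M+m)·ẍ + m·l·cosθ·θ̈ − m·l·sinθ·θ̇² = 6.898115 + -2.555015 − -0.137172 = 4.480272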